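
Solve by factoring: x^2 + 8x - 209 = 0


We need two numbers that multiply to -209 and add to 8.
Those numbers are -11 and 19 (since (-11) * 19 = -209 and (-11) + 19 = 8).
So x^2 + 8x - 209 = (x - 11)(x + 19) = 0
Setting each factor to zero: x = 11 or x = -19

x = -19, x = 11


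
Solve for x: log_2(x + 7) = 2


Convert to exponential form: x + 7 = 2^2 = 4
x = 4 - 7 = -3
Check: log_2(-3 + 7) = log_2(4) = log_2(4) = 2 ✓

x = -3


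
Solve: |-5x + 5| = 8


An absolute value equation |expr| = 8 gives two cases:
Case 1: -5x + 5 = 8
  -5x = 3, so x = -3/5
Case 2: -5x + 5 = -8
  -5x = -13, so x = 13/5

x = -3/5, x = 13/5


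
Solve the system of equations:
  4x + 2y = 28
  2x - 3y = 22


Using Cramer's rule:
Determinant D = (4)(-3) - (2)(2) = -12 - 4 = -16
Dx = (28)(-3) - (22)(2) = -84 - 44 = -128
Dy = (4)(22) - (2)(28) = 88 - 56 = 32
x = Dx/D = -128/-16 = 8
y = Dy/D = 32/-16 = -2

x = 8, y = -2


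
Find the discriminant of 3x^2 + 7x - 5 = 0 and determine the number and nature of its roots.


For ax^2 + bx + c = 0, discriminant D = b^2 - 4ac
Here a = 3, b = 7, c = -5
D = (7)^2 - 4(3)(-5) = 49 + 60 = 109

D = 109 > 0 but not a perfect square
The equation has 2 distinct real irrational roots.

Discriminant = 109, 2 distinct real irrational roots


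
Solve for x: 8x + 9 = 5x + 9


Starting with: 8x + 9 = 5x + 9
Move all x terms to left: (8 - 5)x = 9 - 9
Simplify: 3x = 0
Divide both sides by 3: x = 0

x = 0


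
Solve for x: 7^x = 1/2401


Express both sides with the same base.
1/2401 = 7^(-4)
Since the bases match: x = -4

x = -4


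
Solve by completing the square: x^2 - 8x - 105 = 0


Start: x^2 - 8x - 105 = 0
Move constant: x^2 - 8x = 105
Half of -8 is -4, squared is 16
Add 16 to both sides: x^2 - 8x + 16 = 121
(x - 4)^2 = 121
x - 4 = ±11
x = 4 + 11 = 15 or x = 4 - 11 = -7

x = -7, x = 15


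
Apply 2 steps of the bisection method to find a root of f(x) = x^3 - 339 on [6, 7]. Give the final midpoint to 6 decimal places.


f(x) = x^3 - 339
f(6) = -123 < 0
f(7) = 4 > 0

Step 1: midpoint = (6.000000 + 7.000000)/2 = 6.500000
  f(6.500000) = -64.375000
  f(mid) < 0, so root is in [6.500000, 7.000000]

Step 2: midpoint = (6.500000 + 7.000000)/2 = 6.750000
  f(6.750000) = -31.453125
  f(mid) < 0, so root is in [6.750000, 7.000000]

midpoint = 6.750000


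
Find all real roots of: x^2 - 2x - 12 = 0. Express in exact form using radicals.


Using the quadratic formula: x = (-b ± sqrt(b^2 - 4ac)) / (2a)
Here a = 1, b = -2, c = -12
Discriminant = b^2 - 4ac = (-2)^2 - 4(1)(-12) = 4 + 48 = 52
Since discriminant = 52 > 0, there are two real roots.
x = (2 ± 2*sqrt(13)) / 2
Simplifying: x = 1 ± sqrt(13)
Numerically: x ≈ 4.6056 or x ≈ -2.6056

x = 1 + sqrt(13) or x = 1 - sqrt(13)


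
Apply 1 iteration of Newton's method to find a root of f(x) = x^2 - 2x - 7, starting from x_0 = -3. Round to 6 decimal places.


Newton's method: x_(n+1) = x_n - f(x_n)/f'(x_n)
f(x) = x^2 - 2x - 7
f'(x) = 2x - 2

Iteration 1:
  f(-3.000000) = 8.000000
  f'(-3.000000) = -8.000000
  x_1 = -3.000000 - (8.000000)/(-8.000000) = -2.000000

x_1 = -2.000000


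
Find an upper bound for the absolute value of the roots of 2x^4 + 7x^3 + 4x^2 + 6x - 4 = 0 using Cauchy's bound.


Cauchy's bound: all roots r satisfy |r| <= 1 + max(|a_i/a_n|) for i = 0,...,n-1
where a_n is the leading coefficient.

Coefficients: [2, 7, 4, 6, -4]
Leading coefficient a_n = 2
Ratios |a_i/a_n|: 7/2, 2, 3, 2
Maximum ratio: 7/2
Cauchy's bound: |r| <= 1 + 7/2 = 9/2

Upper bound = 9/2


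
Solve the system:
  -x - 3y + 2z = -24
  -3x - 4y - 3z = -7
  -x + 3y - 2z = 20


Using Cramer's rule. Expand each determinant along the first row.
D  = (-1)*[(-4)*(-2) - (-3)*3] - (-3)*[(-3)*(-2) - (-3)*(-1)] + 2*[(-3)*3 - (-4)*(-1)]
  = (-1)*(17) - (-3)*(3) + 2*(-13) = -34
Dx = (-24)*[(-4)*(-2) - (-3)*3] - (-3)*[(-7)*(-2) - (-3)*20] + 2*[(-7)*3 - (-4)*20]
  = (-24)*(17) - (-3)*(74) + 2*(59) = -68
Dy = (-1)*[(-7)*(-2) - (-3)*20] - (-24)*[(-3)*(-2) - (-3)*(-1)] + 2*[(-3)*20 - (-7)*(-1)]
  = (-1)*(74) - (-24)*(3) + 2*(-67) = -136
Dz = (-1)*[(-4)*20 - (-7)*3] - (-3)*[(-3)*20 - (-7)*(-1)] + (-24)*[(-3)*3 - (-4)*(-1)]
  = (-1)*(-59) - (-3)*(-67) + (-24)*(-13) = 170
x = Dx/D = -68/-34 = 2, y = Dy/D = -136/-34 = 4, z = Dz/D = 170/-34 = -5
Check eq1: (-1)(2) + (-3)(4) + (2)(-5) = -24 = -24 ✓
Check eq2: (-3)(2) + (-4)(4) + (-3)(-5) = -7 = -7 ✓
Check eq3: (-1)(2) + (3)(4) + (-2)(-5) = 20 = 20 ✓

x = 2, y = 4, z = -5


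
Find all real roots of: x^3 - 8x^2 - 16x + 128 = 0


Let p(x) = x^3 - 8x^2 - 16x + 128. By the rational root theorem (leading coefficient 1), any rational root is an integer divisor of 128: try ±1, ±2, ... in turn.
Test x = 1: value = 105 ≠ 0.
Test x = -1: value = 135 ≠ 0.
Test x = 2: value = 72 ≠ 0.
Test x = -2: value = 120 ≠ 0.
Test x = 4: value = 0 ✓, so (x - 4) is a factor.
Synthetic division by (x - 4): bring down 1; 1(4) - 8 = -4; (-4)(4) - 16 = -32; (-32)(4) + 128 = 0 → quotient x^2 - 4x - 32, remainder 0.
Solve the quadratic x^2 - 4x - 32 = 0: discriminant = (-4)^2 - 4(1)(-32) = 16 + 128 = 144.
sqrt(144) = 12, so x = (4 ± 12)/2: x = 8 or x = -4.

x = -4, x = 4, x = 8


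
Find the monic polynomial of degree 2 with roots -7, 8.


A monic polynomial with roots -7, 8 is:
p(x) = (x + 7)(x - 8)
After multiplying by (x + 7): x + 7
After multiplying by (x - 8): x^2 - x - 56

x^2 - x - 56


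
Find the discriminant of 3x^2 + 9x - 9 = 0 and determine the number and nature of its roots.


For ax^2 + bx + c = 0, discriminant D = b^2 - 4ac
Here a = 3, b = 9, c = -9
D = (9)^2 - 4(3)(-9) = 81 + 108 = 189

D = 189 > 0 but not a perfect square
The equation has 2 distinct real irrational roots.

Discriminant = 189, 2 distinct real irrational roots


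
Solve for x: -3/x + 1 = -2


Subtract 1 from both sides: -3/x = -3
Multiply both sides by x: -3 = -3 * x
Divide by -3: x = 1

x = 1


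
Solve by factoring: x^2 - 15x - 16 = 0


We need two numbers that multiply to -16 and add to -15.
Those numbers are -16 and 1 (since (-16) * 1 = -16 and (-16) + 1 = -15).
So x^2 - 15x - 16 = (x - 16)(x + 1) = 0
Setting each factor to zero: x = 16 or x = -1

x = -1, x = 16


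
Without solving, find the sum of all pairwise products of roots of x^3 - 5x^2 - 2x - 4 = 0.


By Vieta's formulas for x^3 + bx^2 + cx + d = 0:
  r1 + r2 + r3 = -b/a = 5
  r1*r2 + r1*r3 + r2*r3 = c/a = -2
  r1*r2*r3 = -d/a = 4


Sum of pairwise products = -2


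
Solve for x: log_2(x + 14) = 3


Convert to exponential form: x + 14 = 2^3 = 8
x = 8 - 14 = -6
Check: log_2(-6 + 14) = log_2(8) = log_2(8) = 3 ✓

x = -6


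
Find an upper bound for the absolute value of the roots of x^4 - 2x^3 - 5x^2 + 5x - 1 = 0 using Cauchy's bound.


Cauchy's bound: all roots r satisfy |r| <= 1 + max(|a_i/a_n|) for i = 0,...,n-1
where a_n is the leading coefficient.

Coefficients: [1, -2, -5, 5, -1]
Leading coefficient a_n = 1
Ratios |a_i/a_n|: 2, 5, 5, 1
Maximum ratio: 5
Cauchy's bound: |r| <= 1 + 5 = 6

Upper bound = 6


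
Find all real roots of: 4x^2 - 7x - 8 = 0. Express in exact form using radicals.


Using the quadratic formula: x = (-b ± sqrt(b^2 - 4ac)) / (2a)
Here a = 4, b = -7, c = -8
Discriminant = b^2 - 4ac = (-7)^2 - 4(4)(-8) = 49 + 128 = 177
Since discriminant = 177 > 0, there are two real roots.
x = (7 ± sqrt(177)) / 8
Numerically: x ≈ 2.5380 or x ≈ -0.7880

x = (7 + sqrt(177)) / 8 or x = (7 - sqrt(177)) / 8


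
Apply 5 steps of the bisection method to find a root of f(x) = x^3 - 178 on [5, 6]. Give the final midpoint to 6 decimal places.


f(x) = x^3 - 178
f(5) = -53 < 0
f(6) = 38 > 0

Step 1: midpoint = (5.000000 + 6.000000)/2 = 5.500000
  f(5.500000) = -11.625000
  f(mid) < 0, so root is in [5.500000, 6.000000]

Step 2: midpoint = (5.500000 + 6.000000)/2 = 5.750000
  f(5.750000) = 12.109375
  f(mid) > 0, so root is in [5.500000, 5.750000]

Step 3: midpoint = (5.500000 + 5.750000)/2 = 5.625000
  f(5.625000) = -0.021484
  f(mid) < 0, so root is in [5.625000, 5.750000]

Step 4: midpoint = (5.625000 + 5.750000)/2 = 5.687500
  f(5.687500) = 5.977295
  f(mid) > 0, so root is in [5.625000, 5.687500]

Step 5: midpoint = (5.625000 + 5.687500)/2 = 5.656250
  f(5.656250) = 2.961334
  f(mid) > 0, so root is in [5.625000, 5.656250]

midpoint = 5.656250


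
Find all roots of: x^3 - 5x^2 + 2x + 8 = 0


Let p(x) = x^3 - 5x^2 + 2x + 8. By the rational root theorem (leading coefficient 1), any rational root is an integer divisor of 8: try ±1, ±2, ... in turn.
Test x = 1: value = 6 ≠ 0.
Test x = -1: value = 0 ✓, so (x + 1) is a factor.
Synthetic division by (x + 1): bring down 1; 1(-1) - 5 = -6; (-6)(-1) + 2 = 8; 8(-1) + 8 = 0 → quotient x^2 - 6x + 8, remainder 0.
Solve the quadratic x^2 - 6x + 8 = 0: discriminant = (-6)^2 - 4(1)(8) = 36 - 32 = 4.
sqrt(4) = 2, so x = (6 ± 2)/2: x = 4 or x = 2.
Collecting all roots found:

x = -1, x = 2, x = 4


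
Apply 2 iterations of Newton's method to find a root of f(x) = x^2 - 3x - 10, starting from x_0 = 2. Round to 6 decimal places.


Newton's method: x_(n+1) = x_n - f(x_n)/f'(x_n)
f(x) = x^2 - 3x - 10
f'(x) = 2x - 3

Iteration 1:
  f(2.000000) = -12.000000
  f'(2.000000) = 1.000000
  x_1 = 2.000000 - (-12.000000)/(1.000000) = 14.000000

Iteration 2:
  f(14.000000) = 144.000000
  f'(14.000000) = 25.000000
  x_2 = 14.000000 - (144.000000)/(25.000000) = 8.240000

x_2 = 8.240000


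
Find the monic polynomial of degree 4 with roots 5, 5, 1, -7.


A monic polynomial with roots 5, 5, 1, -7 is:
p(x) = (x - 5)(x - 5)(x - 1)(x + 7)
After multiplying by (x - 5): x - 5
After multiplying by (x - 5): x^2 - 10x + 25
After multiplying by (x - 1): x^3 - 11x^2 + 35x - 25
After multiplying by (x + 7): x^4 - 4x^3 - 42x^2 + 220x - 175

x^4 - 4x^3 - 42x^2 + 220x - 175


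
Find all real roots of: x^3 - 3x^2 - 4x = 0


The constant term is 0, so x = 0 is a root. Factor out x:
  x(x^2 - 3x - 4) = 0
Solve the quadratic x^2 - 3x - 4 = 0: discriminant = (-3)^2 - 4(1)(-4) = 9 + 16 = 25.
sqrt(25) = 5, so x = (3 ± 5)/2: x = 4 or x = -1.

x = -1, x = 0, x = 4


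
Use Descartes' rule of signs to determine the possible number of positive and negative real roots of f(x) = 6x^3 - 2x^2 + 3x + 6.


Descartes' rule of signs:

For positive roots, count sign changes in f(x) = 6x^3 - 2x^2 + 3x + 6:
Signs of coefficients: +, -, +, +
Number of sign changes: 2
Possible positive real roots: 2, 0

For negative roots, examine f(-x) = -6x^3 - 2x^2 - 3x + 6:
Signs of coefficients: -, -, -, +
Number of sign changes: 1
Possible negative real roots: 1

Positive roots: 2 or 0; Negative roots: 1


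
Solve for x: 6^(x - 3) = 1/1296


Express both sides with the same base.
1/1296 = 6^(-4)
Since the bases match, equate exponents: x - 3 = -4
So x = -4 - (-3) = -1

x = -1


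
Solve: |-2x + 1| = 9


An absolute value equation |expr| = 9 gives two cases:
Case 1: -2x + 1 = 9
  -2x = 8, so x = -4
Case 2: -2x + 1 = -9
  -2x = -10, so x = 5

x = -4, x = 5


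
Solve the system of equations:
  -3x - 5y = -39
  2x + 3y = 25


Using Cramer's rule:
Determinant D = (-3)(3) - (2)(-5) = -9 + 10 = 1
Dx = (-39)(3) - (25)(-5) = -117 + 125 = 8
Dy = (-3)(25) - (2)(-39) = -75 + 78 = 3
x = Dx/D = 8/1 = 8
y = Dy/D = 3/1 = 3

x = 8, y = 3


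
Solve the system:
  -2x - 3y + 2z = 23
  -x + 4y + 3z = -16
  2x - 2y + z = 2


Using Cramer's rule. Expand each determinant along the first row.
D  = (-2)*[4*1 - 3*(-2)] - (-3)*[(-1)*1 - 3*2] + 2*[(-1)*(-2) - 4*2]
  = (-2)*(10) - (-3)*(-7) + 2*(-6) = -53
Dx = 23*[4*1 - 3*(-2)] - (-3)*[(-16)*1 - 3*2] + 2*[(-16)*(-2) - 4*2]
  = 23*(10) - (-3)*(-22) + 2*(24) = 212
Dy = (-2)*[(-16)*1 - 3*2] - 23*[(-1)*1 - 3*2] + 2*[(-1)*2 - (-16)*2]
  = (-2)*(-22) - 23*(-7) + 2*(30) = 265
Dz = (-2)*[4*2 - (-16)*(-2)] - (-3)*[(-1)*2 - (-16)*2] + 23*[(-1)*(-2) - 4*2]
  = (-2)*(-24) - (-3)*(30) + 23*(-6) = 0
x = Dx/D = 212/-53 = -4, y = Dy/D = 265/-53 = -5, z = Dz/D = 0/-53 = 0
Check eq1: (-2)(-4) + (-3)(-5) + (2)(0) = 23 = 23 ✓
Check eq2: (-1)(-4) + (4)(-5) + (3)(0) = -16 = -16 ✓
Check eq3: (2)(-4) + (-2)(-5) + (1)(0) = 2 = 2 ✓

x = -4, y = -5, z = 0


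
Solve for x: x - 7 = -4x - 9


Starting with: x - 7 = -4x - 9
Move all x terms to left: (1 + 4)x = -9 + 7
Simplify: 5x = -2
Divide both sides by 5: x = -2/5

x = -2/5


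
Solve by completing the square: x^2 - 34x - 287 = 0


Start: x^2 - 34x - 287 = 0
Move constant: x^2 - 34x = 287
Half of -34 is -17, squared is 289
Add 289 to both sides: x^2 - 34x + 289 = 576
(x - 17)^2 = 576
x - 17 = ±24
x = 17 + 24 = 41 or x = 17 - 24 = -7

x = -7, x = 41


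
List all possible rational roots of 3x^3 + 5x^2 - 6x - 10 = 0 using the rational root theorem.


Rational root theorem: possible roots are ±p/q where:
  p divides the constant term (-10): p ∈ {1, 2, 5, 10}
  q divides the leading coefficient (3): q ∈ {1, 3}

All possible rational roots: -10, -5, -10/3, -2, -5/3, -1, -2/3, -1/3, 1/3, 2/3, 1, 5/3, 2, 10/3, 5, 10

-10, -5, -10/3, -2, -5/3, -1, -2/3, -1/3, 1/3, 2/3, 1, 5/3, 2, 10/3, 5, 10


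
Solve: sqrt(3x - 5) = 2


Square both sides: 3x - 5 = 2^2 = 4
3x = 4 + 5 = 9
x = 3
Check: sqrt(3*3 - 5) = sqrt(4) = 2 ✓

x = 3


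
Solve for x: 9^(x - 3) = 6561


Express both sides with the same base.
6561 = 9^4
Since the bases match, equate exponents: x - 3 = 4
So x = 4 - (-3) = 7

x = 7


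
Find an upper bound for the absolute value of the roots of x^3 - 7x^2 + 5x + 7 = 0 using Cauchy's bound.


Cauchy's bound: all roots r satisfy |r| <= 1 + max(|a_i/a_n|) for i = 0,...,n-1
where a_n is the leading coefficient.

Coefficients: [1, -7, 5, 7]
Leading coefficient a_n = 1
Ratios |a_i/a_n|: 7, 5, 7
Maximum ratio: 7
Cauchy's bound: |r| <= 1 + 7 = 8

Upper bound = 8


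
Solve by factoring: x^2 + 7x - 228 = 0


We need two numbers that multiply to -228 and add to 7.
Those numbers are 19 and -12 (since 19 * (-12) = -228 and 19 + (-12) = 7).
So x^2 + 7x - 228 = (x + 19)(x - 12) = 0
Setting each factor to zero: x = -19 or x = 12

x = -19, x = 12


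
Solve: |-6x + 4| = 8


An absolute value equation |expr| = 8 gives two cases:
Case 1: -6x + 4 = 8
  -6x = 4, so x = -2/3
Case 2: -6x + 4 = -8
  -6x = -12, so x = 2

x = -2/3, x = 2


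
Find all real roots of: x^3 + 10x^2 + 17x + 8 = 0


Let p(x) = x^3 + 10x^2 + 17x + 8. By the rational root theorem (leading coefficient 1), any rational root is an integer divisor of 8: try ±1, ±2, ... in turn.
Test x = 1: value = 36 ≠ 0.
Test x = -1: value = 0 ✓, so (x + 1) is a factor.
Synthetic division by (x + 1): bring down 1; 1(-1) + 10 = 9; 9(-1) + 17 = 8; 8(-1) + 8 = 0 → quotient x^2 + 9x + 8, remainder 0.
Solve the quadratic x^2 + 9x + 8 = 0: discriminant = 9^2 - 4(1)(8) = 81 - 32 = 49.
sqrt(49) = 7, so x = (-9 ± 7)/2: x = -1 or x = -8.

x = -8, x = -1 (multiplicity 2)


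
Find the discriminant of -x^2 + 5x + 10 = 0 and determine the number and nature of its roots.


For ax^2 + bx + c = 0, discriminant D = b^2 - 4ac
Here a = -1, b = 5, c = 10
D = (5)^2 - 4(-1)(10) = 25 + 40 = 65

D = 65 > 0 but not a perfect square
The equation has 2 distinct real irrational roots.

Discriminant = 65, 2 distinct real irrational roots


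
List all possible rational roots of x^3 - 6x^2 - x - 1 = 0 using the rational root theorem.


Rational root theorem: possible roots are ±p/q where:
  p divides the constant term (-1): p ∈ {1}
  q divides the leading coefficient (1): q ∈ {1}

All possible rational roots: -1, 1

-1, 1


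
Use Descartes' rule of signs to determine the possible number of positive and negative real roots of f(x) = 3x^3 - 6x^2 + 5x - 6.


Descartes' rule of signs:

For positive roots, count sign changes in f(x) = 3x^3 - 6x^2 + 5x - 6:
Signs of coefficients: +, -, +, -
Number of sign changes: 3
Possible positive real roots: 3, 1

For negative roots, examine f(-x) = -3x^3 - 6x^2 - 5x - 6:
Signs of coefficients: -, -, -, -
Number of sign changes: 0
Possible negative real roots: 0

Positive roots: 3 or 1; Negative roots: 0


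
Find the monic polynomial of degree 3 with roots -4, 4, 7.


A monic polynomial with roots -4, 4, 7 is:
p(x) = (x + 4)(x - 4)(x - 7)
After multiplying by (x + 4): x + 4
After multiplying by (x - 4): x^2 - 16
After multiplying by (x - 7): x^3 - 7x^2 - 16x + 112

x^3 - 7x^2 - 16x + 112


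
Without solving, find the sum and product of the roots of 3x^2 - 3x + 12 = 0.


By Vieta's formulas for ax^2 + bx + c = 0:
  Sum of roots = -b/a
  Product of roots = c/a

Here a = 3, b = -3, c = 12
Sum = -(-3)/3 = 1
Product = 12/3 = 4

Sum = 1, Product = 4


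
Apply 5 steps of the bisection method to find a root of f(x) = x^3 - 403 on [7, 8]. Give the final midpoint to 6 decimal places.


f(x) = x^3 - 403
f(7) = -60 < 0
f(8) = 109 > 0

Step 1: midpoint = (7.000000 + 8.000000)/2 = 7.500000
  f(7.500000) = 18.875000
  f(mid) > 0, so root is in [7.000000, 7.500000]

Step 2: midpoint = (7.000000 + 7.500000)/2 = 7.250000
  f(7.250000) = -21.921875
  f(mid) < 0, so root is in [7.250000, 7.500000]

Step 3: midpoint = (7.250000 + 7.500000)/2 = 7.375000
  f(7.375000) = -1.869141
  f(mid) < 0, so root is in [7.375000, 7.500000]

Step 4: midpoint = (7.375000 + 7.500000)/2 = 7.437500
  f(7.437500) = 8.415771
  f(mid) > 0, so root is in [7.375000, 7.437500]

Step 5: midpoint = (7.375000 + 7.437500)/2 = 7.406250
  f(7.406250) = 3.251617
  f(mid) > 0, so root is in [7.375000, 7.406250]

midpoint = 7.406250


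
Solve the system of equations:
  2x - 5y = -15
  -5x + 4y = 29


Using Cramer's rule:
Determinant D = (2)(4) - (-5)(-5) = 8 - 25 = -17
Dx = (-15)(4) - (29)(-5) = -60 + 145 = 85
Dy = (2)(29) - (-5)(-15) = 58 - 75 = -17
x = Dx/D = 85/-17 = -5
y = Dy/D = -17/-17 = 1

x = -5, y = 1


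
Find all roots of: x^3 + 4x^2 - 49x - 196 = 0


Let p(x) = x^3 + 4x^2 - 49x - 196. By the rational root theorem (leading coefficient 1), any rational root is an integer divisor of 196: try ±1, ±2, ... in turn.
Test x = 1: value = -240 ≠ 0.
Test x = -1: value = -144 ≠ 0.
Test x = 2: value = -270 ≠ 0.
Test x = -2: value = -90 ≠ 0.
Test x = 4: value = -264 ≠ 0.
Test x = -4: value = 0 ✓, so (x + 4) is a factor.
Synthetic division by (x + 4): bring down 1; 1(-4) + 4 = 0; 0(-4) - 49 = -49; (-49)(-4) - 196 = 0 → quotient x^2 - 49, remainder 0.
Solve the quadratic x^2 - 49 = 0: discriminant = 0^2 - 4(1)(-49) = 0 + 196 = 196.
sqrt(196) = 14, so x = (0 ± 14)/2: x = 7 or x = -7.
Collecting all roots found:

x = -7, x = -4, x = 7


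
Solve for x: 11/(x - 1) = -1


Multiply both sides by (x - 1): 11 = -1(x - 1)
Distribute: 11 = -x + 1
-x = 11 - 1 = 10
x = -10

x = -10


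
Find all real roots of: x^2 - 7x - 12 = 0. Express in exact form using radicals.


Using the quadratic formula: x = (-b ± sqrt(b^2 - 4ac)) / (2a)
Here a = 1, b = -7, c = -12
Discriminant = b^2 - 4ac = (-7)^2 - 4(1)(-12) = 49 + 48 = 97
Since discriminant = 97 > 0, there are two real roots.
x = (7 ± sqrt(97)) / 2
Numerically: x ≈ 8.4244 or x ≈ -1.4244

x = (7 + sqrt(97)) / 2 or x = (7 - sqrt(97)) / 2


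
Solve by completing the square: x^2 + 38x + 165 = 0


Start: x^2 + 38x + 165 = 0
Move constant: x^2 + 38x = -165
Half of 38 is 19, squared is 361
Add 361 to both sides: x^2 + 38x + 361 = 196
(x + 19)^2 = 196
x + 19 = ±14
x = -19 + 14 = -5 or x = -19 - 14 = -33

x = -33, x = -5


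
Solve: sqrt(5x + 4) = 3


Square both sides: 5x + 4 = 3^2 = 9
5x = 9 - 4 = 5
x = 1
Check: sqrt(5*1 + 4) = sqrt(9) = 3 ✓

x = 1


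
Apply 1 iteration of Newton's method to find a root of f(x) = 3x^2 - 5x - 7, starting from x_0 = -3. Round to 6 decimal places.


Newton's method: x_(n+1) = x_n - f(x_n)/f'(x_n)
f(x) = 3x^2 - 5x - 7
f'(x) = 6x - 5

Iteration 1:
  f(-3.000000) = 35.000000
  f'(-3.000000) = -23.000000
  x_1 = -3.000000 - (35.000000)/(-23.000000) = -1.478261

x_1 = -1.478261


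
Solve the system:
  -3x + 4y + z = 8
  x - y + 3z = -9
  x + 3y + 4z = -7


Using Cramer's rule. Expand each determinant along the first row.
D  = (-3)*[(-1)*4 - 3*3] - 4*[1*4 - 3*1] + 1*[1*3 - (-1)*1]
  = (-3)*(-13) - 4*(1) + 1*(4) = 39
Dx = 8*[(-1)*4 - 3*3] - 4*[(-9)*4 - 3*(-7)] + 1*[(-9)*3 - (-1)*(-7)]
  = 8*(-13) - 4*(-15) + 1*(-34) = -78
Dy = (-3)*[(-9)*4 - 3*(-7)] - 8*[1*4 - 3*1] + 1*[1*(-7) - (-9)*1]
  = (-3)*(-15) - 8*(1) + 1*(2) = 39
Dz = (-3)*[(-1)*(-7) - (-9)*3] - 4*[1*(-7) - (-9)*1] + 8*[1*3 - (-1)*1]
  = (-3)*(34) - 4*(2) + 8*(4) = -78
x = Dx/D = -78/39 = -2, y = Dy/D = 39/39 = 1, z = Dz/D = -78/39 = -2
Check eq1: (-3)(-2) + (4)(1) + (1)(-2) = 8 = 8 ✓
Check eq2: (1)(-2) + (-1)(1) + (3)(-2) = -9 = -9 ✓
Check eq3: (1)(-2) + (3)(1) + (4)(-2) = -7 = -7 ✓

x = -2, y = 1, z = -2


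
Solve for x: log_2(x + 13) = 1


Convert to exponential form: x + 13 = 2^1 = 2
x = 2 - 13 = -11
Check: log_2(-11 + 13) = log_2(2) = log_2(2) = 1 ✓

x = -11


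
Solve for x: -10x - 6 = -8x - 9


Starting with: -10x - 6 = -8x - 9
Move all x terms to left: (-10 + 8)x = -9 + 6
Simplify: -2x = -3
Divide both sides by -2: x = 3/2

x = 3/2


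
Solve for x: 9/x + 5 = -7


Subtract 5 from both sides: 9/x = -12
Multiply both sides by x: 9 = -12 * x
Divide by -12: x = -3/4

x = -3/4


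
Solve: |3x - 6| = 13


An absolute value equation |expr| = 13 gives two cases:
Case 1: 3x - 6 = 13
  3x = 19, so x = 19/3
Case 2: 3x - 6 = -13
  3x = -7, so x = -7/3

x = -7/3, x = 19/3


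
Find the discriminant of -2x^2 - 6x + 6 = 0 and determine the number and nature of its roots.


For ax^2 + bx + c = 0, discriminant D = b^2 - 4ac
Here a = -2, b = -6, c = 6
D = (-6)^2 - 4(-2)(6) = 36 + 48 = 84

D = 84 > 0 but not a perfect square
The equation has 2 distinct real irrational roots.

Discriminant = 84, 2 distinct real irrational roots


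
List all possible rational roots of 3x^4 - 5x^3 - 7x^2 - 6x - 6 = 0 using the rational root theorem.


Rational root theorem: possible roots are ±p/q where:
  p divides the constant term (-6): p ∈ {1, 2, 3, 6}
  q divides the leading coefficient (3): q ∈ {1, 3}

All possible rational roots: -6, -3, -2, -1, -2/3, -1/3, 1/3, 2/3, 1, 2, 3, 6

-6, -3, -2, -1, -2/3, -1/3, 1/3, 2/3, 1, 2, 3, 6


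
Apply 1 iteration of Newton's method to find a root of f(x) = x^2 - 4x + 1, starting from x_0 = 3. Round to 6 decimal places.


Newton's method: x_(n+1) = x_n - f(x_n)/f'(x_n)
f(x) = x^2 - 4x + 1
f'(x) = 2x - 4

Iteration 1:
  f(3.000000) = -2.000000
  f'(3.000000) = 2.000000
  x_1 = 3.000000 - (-2.000000)/(2.000000) = 4.000000

x_1 = 4.000000


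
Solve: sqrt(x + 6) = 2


Square both sides: x + 6 = 2^2 = 4
x = 4 - 6 = -2
x = -2
Check: sqrt(1*(-2) + 6) = sqrt(4) = 2 ✓

x = -2


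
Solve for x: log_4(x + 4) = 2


Convert to exponential form: x + 4 = 4^2 = 16
x = 16 - 4 = 12
Check: log_4(12 + 4) = log_4(16) = log_4(16) = 2 ✓

x = 12


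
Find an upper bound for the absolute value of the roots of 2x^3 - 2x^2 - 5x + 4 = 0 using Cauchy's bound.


Cauchy's bound: all roots r satisfy |r| <= 1 + max(|a_i/a_n|) for i = 0,...,n-1
where a_n is the leading coefficient.

Coefficients: [2, -2, -5, 4]
Leading coefficient a_n = 2
Ratios |a_i/a_n|: 1, 5/2, 2
Maximum ratio: 5/2
Cauchy's bound: |r| <= 1 + 5/2 = 7/2

Upper bound = 7/2


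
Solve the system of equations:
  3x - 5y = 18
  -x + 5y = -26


Using Cramer's rule:
Determinant D = (3)(5) - (-1)(-5) = 15 - 5 = 10
Dx = (18)(5) - (-26)(-5) = 90 - 130 = -40
Dy = (3)(-26) - (-1)(18) = -78 + 18 = -60
x = Dx/D = -40/10 = -4
y = Dy/D = -60/10 = -6

x = -4, y = -6


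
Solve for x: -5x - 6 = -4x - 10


Starting with: -5x - 6 = -4x - 10
Move all x terms to left: (-5 + 4)x = -10 + 6
Simplify: -x = -4
Divide both sides by -1: x = 4

x = 4


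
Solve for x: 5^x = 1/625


Express both sides with the same base.
1/625 = 5^(-4)
Since the bases match: x = -4

x = -4


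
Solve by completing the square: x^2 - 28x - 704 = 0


Start: x^2 - 28x - 704 = 0
Move constant: x^2 - 28x = 704
Half of -28 is -14, squared is 196
Add 196 to both sides: x^2 - 28x + 196 = 900
(x - 14)^2 = 900
x - 14 = ±30
x = 14 + 30 = 44 or x = 14 - 30 = -16

x = -16, x = 44


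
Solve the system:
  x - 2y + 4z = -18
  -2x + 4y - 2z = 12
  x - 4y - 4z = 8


Using Cramer's rule. Expand each determinant along the first row.
D  = 1*[4*(-4) - (-2)*(-4)] - (-2)*[(-2)*(-4) - (-2)*1] + 4*[(-2)*(-4) - 4*1]
  = 1*(-24) - (-2)*(10) + 4*(4) = 12
Dx = (-18)*[4*(-4) - (-2)*(-4)] - (-2)*[12*(-4) - (-2)*8] + 4*[12*(-4) - 4*8]
  = (-18)*(-24) - (-2)*(-32) + 4*(-80) = 48
Dy = 1*[12*(-4) - (-2)*8] - (-18)*[(-2)*(-4) - (-2)*1] + 4*[(-2)*8 - 12*1]
  = 1*(-32) - (-18)*(10) + 4*(-28) = 36
Dz = 1*[4*8 - 12*(-4)] - (-2)*[(-2)*8 - 12*1] + (-18)*[(-2)*(-4) - 4*1]
  = 1*(80) - (-2)*(-28) + (-18)*(4) = -48
x = Dx/D = 48/12 = 4, y = Dy/D = 36/12 = 3, z = Dz/D = -48/12 = -4
Check eq1: (1)(4) + (-2)(3) + (4)(-4) = -18 = -18 ✓
Check eq2: (-2)(4) + (4)(3) + (-2)(-4) = 12 = 12 ✓
Check eq3: (1)(4) + (-4)(3) + (-4)(-4) = 8 = 8 ✓

x = 4, y = 3, z = -4


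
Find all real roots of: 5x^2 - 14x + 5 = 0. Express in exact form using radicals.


Using the quadratic formula: x = (-b ± sqrt(b^2 - 4ac)) / (2a)
Here a = 5, b = -14, c = 5
Discriminant = b^2 - 4ac = (-14)^2 - 4(5)(5) = 196 - 100 = 96
Since discriminant = 96 > 0, there are two real roots.
x = (14 ± 4*sqrt(6)) / 10
Simplifying: x = (7 ± 2*sqrt(6)) / 5
Numerically: x ≈ 2.3798 or x ≈ 0.4202

x = (7 + 2*sqrt(6)) / 5 or x = (7 - 2*sqrt(6)) / 5


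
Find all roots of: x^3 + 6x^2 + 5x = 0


The constant term is 0, so x = 0 is a root. Factor out x:
  x^2 + 6x + 5 = 0
Solve the quadratic x^2 + 6x + 5 = 0: discriminant = 6^2 - 4(1)(5) = 36 - 20 = 16.
sqrt(16) = 4, so x = (-6 ± 4)/2: x = -1 or x = -5.
Collecting all roots found:

x = -5, x = -1, x = 0


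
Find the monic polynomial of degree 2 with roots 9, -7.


A monic polynomial with roots 9, -7 is:
p(x) = (x - 9)(x + 7)
After multiplying by (x - 9): x - 9
After multiplying by (x + 7): x^2 - 2x - 63

x^2 - 2x - 63


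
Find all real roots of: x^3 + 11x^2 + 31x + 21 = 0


Let p(x) = x^3 + 11x^2 + 31x + 21. By the rational root theorem (leading coefficient 1), any rational root is an integer divisor of 21: try ±1, ±2, ... in turn.
Test x = 1: value = 64 ≠ 0.
Test x = -1: value = 0 ✓, so (x + 1) is a factor.
Synthetic division by (x + 1): bring down 1; 1(-1) + 11 = 10; 10(-1) + 31 = 21; 21(-1) + 21 = 0 → quotient x^2 + 10x + 21, remainder 0.
Solve the quadratic x^2 + 10x + 21 = 0: discriminant = 10^2 - 4(1)(21) = 100 - 84 = 16.
sqrt(16) = 4, so x = (-10 ± 4)/2: x = -3 or x = -7.

x = -7, x = -3, x = -1


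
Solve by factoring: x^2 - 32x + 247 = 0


We need two numbers that multiply to 247 and add to -32.
Those numbers are -13 and -19 (since (-13) * (-19) = 247 and (-13) + (-19) = -32).
So x^2 - 32x + 247 = (x - 13)(x - 19) = 0
Setting each factor to zero: x = 13 or x = 19

x = 13, x = 19


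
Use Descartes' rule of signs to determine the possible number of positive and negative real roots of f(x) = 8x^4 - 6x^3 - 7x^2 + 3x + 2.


Descartes' rule of signs:

For positive roots, count sign changes in f(x) = 8x^4 - 6x^3 - 7x^2 + 3x + 2:
Signs of coefficients: +, -, -, +, +
Number of sign changes: 2
Possible positive real roots: 2, 0

For negative roots, examine f(-x) = 8x^4 + 6x^3 - 7x^2 - 3x + 2:
Signs of coefficients: +, +, -, -, +
Number of sign changes: 2
Possible negative real roots: 2, 0

Positive roots: 2 or 0; Negative roots: 2 or 0


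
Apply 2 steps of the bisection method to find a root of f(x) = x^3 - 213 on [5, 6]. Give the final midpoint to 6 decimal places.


f(x) = x^3 - 213
f(5) = -88 < 0
f(6) = 3 > 0

Step 1: midpoint = (5.000000 + 6.000000)/2 = 5.500000
  f(5.500000) = -46.625000
  f(mid) < 0, so root is in [5.500000, 6.000000]

Step 2: midpoint = (5.500000 + 6.000000)/2 = 5.750000
  f(5.750000) = -22.890625
  f(mid) < 0, so root is in [5.750000, 6.000000]

midpoint = 5.750000


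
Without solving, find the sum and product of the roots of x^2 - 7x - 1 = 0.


By Vieta's formulas for ax^2 + bx + c = 0:
  Sum of roots = -b/a
  Product of roots = c/a

Here a = 1, b = -7, c = -1
Sum = -(-7)/1 = 7
Product = -1/1 = -1

Sum = 7, Product = -1


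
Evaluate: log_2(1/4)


We need the exponent such that 2^? = 1/4
2^(-2) = 1/2^2 = 1/4
Therefore log_2(1/4) = -2

-2


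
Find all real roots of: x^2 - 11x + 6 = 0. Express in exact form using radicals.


Using the quadratic formula: x = (-b ± sqrt(b^2 - 4ac)) / (2a)
Here a = 1, b = -11, c = 6
Discriminant = b^2 - 4ac = (-11)^2 - 4(1)(6) = 121 - 24 = 97
Since discriminant = 97 > 0, there are two real roots.
x = (11 ± sqrt(97)) / 2
Numerically: x ≈ 10.4244 or x ≈ 0.5756

x = (11 + sqrt(97)) / 2 or x = (11 - sqrt(97)) / 2


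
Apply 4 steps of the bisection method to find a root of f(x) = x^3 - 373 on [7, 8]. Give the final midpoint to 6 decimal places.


f(x) = x^3 - 373
f(7) = -30 < 0
f(8) = 139 > 0

Step 1: midpoint = (7.000000 + 8.000000)/2 = 7.500000
  f(7.500000) = 48.875000
  f(mid) > 0, so root is in [7.000000, 7.500000]

Step 2: midpoint = (7.000000 + 7.500000)/2 = 7.250000
  f(7.250000) = 8.078125
  f(mid) > 0, so root is in [7.000000, 7.250000]

Step 3: midpoint = (7.000000 + 7.250000)/2 = 7.125000
  f(7.125000) = -11.294922
  f(mid) < 0, so root is in [7.125000, 7.250000]

Step 4: midpoint = (7.125000 + 7.250000)/2 = 7.187500
  f(7.187500) = -1.692627
  f(mid) < 0, so root is in [7.187500, 7.250000]

midpoint = 7.187500


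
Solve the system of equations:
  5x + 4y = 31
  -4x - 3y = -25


Using Cramer's rule:
Determinant D = (5)(-3) - (-4)(4) = -15 + 16 = 1
Dx = (31)(-3) - (-25)(4) = -93 + 100 = 7
Dy = (5)(-25) - (-4)(31) = -125 + 124 = -1
x = Dx/D = 7/1 = 7
y = Dy/D = -1/1 = -1

x = 7, y = -1


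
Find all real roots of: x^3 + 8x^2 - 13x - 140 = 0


Let p(x) = x^3 + 8x^2 - 13x - 140. By the rational root theorem (leading coefficient 1), any rational root is an integer divisor of 140: try ±1, ±2, ... in turn.
Test x = 1: value = -144 ≠ 0.
Test x = -1: value = -120 ≠ 0.
Test x = 2: value = -126 ≠ 0.
Test x = -2: value = -90 ≠ 0.
Test x = 4: value = 0 ✓, so (x - 4) is a factor.
Synthetic division by (x - 4): bring down 1; 1(4) + 8 = 12; 12(4) - 13 = 35; 35(4) - 140 = 0 → quotient x^2 + 12x + 35, remainder 0.
Solve the quadratic x^2 + 12x + 35 = 0: discriminant = 12^2 - 4(1)(35) = 144 - 140 = 4.
sqrt(4) = 2, so x = (-12 ± 2)/2: x = -5 or x = -7.

x = -7, x = -5, x = 4


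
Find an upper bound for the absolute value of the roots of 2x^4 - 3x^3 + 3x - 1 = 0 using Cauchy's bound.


Cauchy's bound: all roots r satisfy |r| <= 1 + max(|a_i/a_n|) for i = 0,...,n-1
where a_n is the leading coefficient.

Coefficients: [2, -3, 0, 3, -1]
Leading coefficient a_n = 2
Ratios |a_i/a_n|: 3/2, 0, 3/2, 1/2
Maximum ratio: 3/2
Cauchy's bound: |r| <= 1 + 3/2 = 5/2

Upper bound = 5/2


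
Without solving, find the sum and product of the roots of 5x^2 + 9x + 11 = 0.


By Vieta's formulas for ax^2 + bx + c = 0:
  Sum of roots = -b/a
  Product of roots = c/a

Here a = 5, b = 9, c = 11
Sum = -(9)/5 = -9/5
Product = 11/5 = 11/5

Sum = -9/5, Product = 11/5


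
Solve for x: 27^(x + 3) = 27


Express both sides with the same base.
27 = 27^1
Since the bases match, equate exponents: x + 3 = 1
So x = 1 - (3) = -2

x = -2


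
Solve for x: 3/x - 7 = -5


Subtract -7 from both sides: 3/x = 2
Multiply both sides by x: 3 = 2 * x
Divide by 2: x = 3/2

x = 3/2


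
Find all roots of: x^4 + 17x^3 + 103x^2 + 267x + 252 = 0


Let p(x) = x^4 + 17x^3 + 103x^2 + 267x + 252. By the rational root theorem (leading coefficient 1), any rational root is an integer divisor of 252: try ±1, ±2, ... in turn.
Test x = 1: value = 640 ≠ 0.
Test x = -1: value = 72 ≠ 0.
Test x = 2: value = 1350 ≠ 0.
Test x = -2: value = 10 ≠ 0.
Test x = 3: value = 2520 ≠ 0.
Test x = -3: value = 0 ✓, so (x + 3) is a factor.
Synthetic division by (x + 3): bring down 1; 1(-3) + 17 = 14; 14(-3) + 103 = 61; 61(-3) + 267 = 84; 84(-3) + 252 = 0 → quotient x^3 + 14x^2 + 61x + 84, remainder 0.
Continue with the quotient x^3 + 14x^2 + 61x + 84 (candidates must divide 84; re-test x = -3 first in case it repeats).
Test x = -3: value = 0 ✓, so (x + 3) is a factor.
Synthetic division by (x + 3): bring down 1; 1(-3) + 14 = 11; 11(-3) + 61 = 28; 28(-3) + 84 = 0 → quotient x^2 + 11x + 28, remainder 0.
Solve the quadratic x^2 + 11x + 28 = 0: discriminant = 11^2 - 4(1)(28) = 121 - 112 = 9.
sqrt(9) = 3, so x = (-11 ± 3)/2: x = -4 or x = -7.
Collecting all roots found:

x = -7, x = -4, x = -3 (multiplicity 2)


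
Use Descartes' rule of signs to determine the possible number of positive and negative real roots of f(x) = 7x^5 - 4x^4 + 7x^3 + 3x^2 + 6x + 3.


Descartes' rule of signs:

For positive roots, count sign changes in f(x) = 7x^5 - 4x^4 + 7x^3 + 3x^2 + 6x + 3:
Signs of coefficients: +, -, +, +, +, +
Number of sign changes: 2
Possible positive real roots: 2, 0

For negative roots, examine f(-x) = -7x^5 - 4x^4 - 7x^3 + 3x^2 - 6x + 3:
Signs of coefficients: -, -, -, +, -, +
Number of sign changes: 3
Possible negative real roots: 3, 1

Positive roots: 2 or 0; Negative roots: 3 or 1


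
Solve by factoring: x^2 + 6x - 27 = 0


We need two numbers that multiply to -27 and add to 6.
Those numbers are 9 and -3 (since 9 * (-3) = -27 and 9 + (-3) = 6).
So x^2 + 6x - 27 = (x + 9)(x - 3) = 0
Setting each factor to zero: x = -9 or x = 3

x = -9, x = 3


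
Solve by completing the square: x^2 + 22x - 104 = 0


Start: x^2 + 22x - 104 = 0
Move constant: x^2 + 22x = 104
Half of 22 is 11, squared is 121
Add 121 to both sides: x^2 + 22x + 121 = 225
(x + 11)^2 = 225
x + 11 = ±15
x = -11 + 15 = 4 or x = -11 - 15 = -26

x = -26, x = 4


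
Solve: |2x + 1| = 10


An absolute value equation |expr| = 10 gives two cases:
Case 1: 2x + 1 = 10
  2x = 9, so x = 9/2
Case 2: 2x + 1 = -10
  2x = -11, so x = -11/2

x = -11/2, x = 9/2


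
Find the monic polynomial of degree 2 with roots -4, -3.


A monic polynomial with roots -4, -3 is:
p(x) = (x + 4)(x + 3)
After multiplying by (x + 4): x + 4
After multiplying by (x + 3): x^2 + 7x + 12

x^2 + 7x + 12


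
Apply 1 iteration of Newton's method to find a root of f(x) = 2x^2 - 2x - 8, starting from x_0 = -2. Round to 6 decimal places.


Newton's method: x_(n+1) = x_n - f(x_n)/f'(x_n)
f(x) = 2x^2 - 2x - 8
f'(x) = 4x - 2

Iteration 1:
  f(-2.000000) = 4.000000
  f'(-2.000000) = -10.000000
  x_1 = -2.000000 - (4.000000)/(-10.000000) = -1.600000

x_1 = -1.600000


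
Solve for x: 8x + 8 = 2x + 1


Starting with: 8x + 8 = 2x + 1
Move all x terms to left: (8 - 2)x = 1 - 8
Simplify: 6x = -7
Divide both sides by 6: x = -7/6

x = -7/6


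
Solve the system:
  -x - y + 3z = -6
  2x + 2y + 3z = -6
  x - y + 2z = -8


Using Cramer's rule. Expand each determinant along the first row.
D  = (-1)*[2*2 - 3*(-1)] - (-1)*[2*2 - 3*1] + 3*[2*(-1) - 2*1]
  = (-1)*(7) - (-1)*(1) + 3*(-4) = -18
Dx = (-6)*[2*2 - 3*(-1)] - (-1)*[(-6)*2 - 3*(-8)] + 3*[(-6)*(-1) - 2*(-8)]
  = (-6)*(7) - (-1)*(12) + 3*(22) = 36
Dy = (-1)*[(-6)*2 - 3*(-8)] - (-6)*[2*2 - 3*1] + 3*[2*(-8) - (-6)*1]
  = (-1)*(12) - (-6)*(1) + 3*(-10) = -36
Dz = (-1)*[2*(-8) - (-6)*(-1)] - (-1)*[2*(-8) - (-6)*1] + (-6)*[2*(-1) - 2*1]
  = (-1)*(-22) - (-1)*(-10) + (-6)*(-4) = 36
x = Dx/D = 36/-18 = -2, y = Dy/D = -36/-18 = 2, z = Dz/D = 36/-18 = -2
Check eq1: (-1)(-2) + (-1)(2) + (3)(-2) = -6 = -6 ✓
Check eq2: (2)(-2) + (2)(2) + (3)(-2) = -6 = -6 ✓
Check eq3: (1)(-2) + (-1)(2) + (2)(-2) = -8 = -8 ✓

x = -2, y = 2, z = -2


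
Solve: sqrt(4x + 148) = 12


Square both sides: 4x + 148 = 12^2 = 144
4x = 144 - 148 = -4
x = -1
Check: sqrt(4*(-1) + 148) = sqrt(144) = 12 ✓

x = -1


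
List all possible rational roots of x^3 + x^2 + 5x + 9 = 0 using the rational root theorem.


Rational root theorem: possible roots are ±p/q where:
  p divides the constant term (9): p ∈ {1, 3, 9}
  q divides the leading coefficient (1): q ∈ {1}

All possible rational roots: -9, -3, -1, 1, 3, 9

-9, -3, -1, 1, 3, 9


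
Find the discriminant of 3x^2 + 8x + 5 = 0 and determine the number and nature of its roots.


For ax^2 + bx + c = 0, discriminant D = b^2 - 4ac
Here a = 3, b = 8, c = 5
D = (8)^2 - 4(3)(5) = 64 - 60 = 4

D = 4 > 0 and is a perfect square (sqrt = 2)
The equation has 2 distinct real rational roots.

Discriminant = 4, 2 distinct real rational roots


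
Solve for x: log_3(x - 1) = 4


Convert to exponential form: x - 1 = 3^4 = 81
x = 81 + 1 = 82
Check: log_3(82 - 1) = log_3(81) = log_3(81) = 4 ✓

x = 82


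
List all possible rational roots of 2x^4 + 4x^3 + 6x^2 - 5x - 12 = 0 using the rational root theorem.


Rational root theorem: possible roots are ±p/q where:
  p divides the constant term (-12): p ∈ {1, 2, 3, 4, 6, 12}
  q divides the leading coefficient (2): q ∈ {1, 2}

All possible rational roots: -12, -6, -4, -3, -2, -3/2, -1, -1/2, 1/2, 1, 3/2, 2, 3, 4, 6, 12

-12, -6, -4, -3, -2, -3/2, -1, -1/2, 1/2, 1, 3/2, 2, 3, 4, 6, 12


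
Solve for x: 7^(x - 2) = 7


Express both sides with the same base.
7 = 7^1
Since the bases match, equate exponents: x - 2 = 1
So x = 1 - (-2) = 3

x = 3


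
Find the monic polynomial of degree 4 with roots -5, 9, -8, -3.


A monic polynomial with roots -5, 9, -8, -3 is:
p(x) = (x + 5)(x - 9)(x + 8)(x + 3)
After multiplying by (x + 5): x + 5
After multiplying by (x - 9): x^2 - 4x - 45
After multiplying by (x + 8): x^3 + 4x^2 - 77x - 360
After multiplying by (x + 3): x^4 + 7x^3 - 65x^2 - 591x - 1080

x^4 + 7x^3 - 65x^2 - 591x - 1080


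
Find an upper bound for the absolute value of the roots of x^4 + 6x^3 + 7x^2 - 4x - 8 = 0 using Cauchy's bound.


Cauchy's bound: all roots r satisfy |r| <= 1 + max(|a_i/a_n|) for i = 0,...,n-1
where a_n is the leading coefficient.

Coefficients: [1, 6, 7, -4, -8]
Leading coefficient a_n = 1
Ratios |a_i/a_n|: 6, 7, 4, 8
Maximum ratio: 8
Cauchy's bound: |r| <= 1 + 8 = 9

Upper bound = 9


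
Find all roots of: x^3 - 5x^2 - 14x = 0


The constant term is 0, so x = 0 is a root. Factor out x:
  x^2 - 5x - 14 = 0
Solve the quadratic x^2 - 5x - 14 = 0: discriminant = (-5)^2 - 4(1)(-14) = 25 + 56 = 81.
sqrt(81) = 9, so x = (5 ± 9)/2: x = 7 or x = -2.
Collecting all roots found:

x = -2, x = 0, x = 7


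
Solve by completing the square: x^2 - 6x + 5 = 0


Start: x^2 - 6x + 5 = 0
Move constant: x^2 - 6x = -5
Half of -6 is -3, squared is 9
Add 9 to both sides: x^2 - 6x + 9 = 4
(x - 3)^2 = 4
x - 3 = ±2
x = 3 + 2 = 5 or x = 3 - 2 = 1

x = 1, x = 5


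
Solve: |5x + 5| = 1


An absolute value equation |expr| = 1 gives two cases:
Case 1: 5x + 5 = 1
  5x = -4, so x = -4/5
Case 2: 5x + 5 = -1
  5x = -6, so x = -6/5

x = -6/5, x = -4/5


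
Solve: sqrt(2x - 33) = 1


Square both sides: 2x - 33 = 1^2 = 1
2x = 1 + 33 = 34
x = 17
Check: sqrt(2*17 - 33) = sqrt(1) = 1 ✓

x = 17


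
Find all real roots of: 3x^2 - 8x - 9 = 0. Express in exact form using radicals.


Using the quadratic formula: x = (-b ± sqrt(b^2 - 4ac)) / (2a)
Here a = 3, b = -8, c = -9
Discriminant = b^2 - 4ac = (-8)^2 - 4(3)(-9) = 64 + 108 = 172
Since discriminant = 172 > 0, there are two real roots.
x = (8 ± 2*sqrt(43)) / 6
Simplifying: x = (4 ± sqrt(43)) / 3
Numerically: x ≈ 3.5191 or x ≈ -0.8525

x = (4 + sqrt(43)) / 3 or x = (4 - sqrt(43)) / 3


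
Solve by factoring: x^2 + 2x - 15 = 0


We need two numbers that multiply to -15 and add to 2.
Those numbers are -3 and 5 (since (-3) * 5 = -15 and (-3) + 5 = 2).
So x^2 + 2x - 15 = (x - 3)(x + 5) = 0
Setting each factor to zero: x = 3 or x = -5

x = -5, x = 3


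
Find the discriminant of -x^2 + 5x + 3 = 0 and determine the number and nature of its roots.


For ax^2 + bx + c = 0, discriminant D = b^2 - 4ac
Here a = -1, b = 5, c = 3
D = (5)^2 - 4(-1)(3) = 25 + 12 = 37

D = 37 > 0 but not a perfect square
The equation has 2 distinct real irrational roots.

Discriminant = 37, 2 distinct real irrational roots


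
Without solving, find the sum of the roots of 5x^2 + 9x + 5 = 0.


By Vieta's formulas for ax^2 + bx + c = 0:
  Sum of roots = -b/a
  Product of roots = c/a

Here a = 5, b = 9, c = 5
Sum = -(9)/5 = -9/5
Product = 5/5 = 1

Sum = -9/5
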